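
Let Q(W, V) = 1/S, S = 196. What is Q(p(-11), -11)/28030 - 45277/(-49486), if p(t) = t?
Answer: 124373227123/135935072840 ≈ 0.91495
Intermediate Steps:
Q(W, V) = 1/196
Q(p(-11), -11)/28030 - 45277/(-49486) = (1/196)/28030 - 45277/(-49486) = (1/196)*(1/28030) - 45277*(-1/49486) = 1/5493880 + 45277/49486 = 124373227123/135935072840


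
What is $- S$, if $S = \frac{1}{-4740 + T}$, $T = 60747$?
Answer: $- \frac{1}{56007} \approx -1.7855 \cdot 10^{-5}$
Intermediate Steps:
$S = \frac{1}{56007}$ ($S = \frac{1}{-4740 + 60747} = \frac{1}{56007} \approx 1.7855 \cdot 10^{-5}$)
$- S = \left(-1\right) \frac{1}{56007} = - \frac{1}{56007}$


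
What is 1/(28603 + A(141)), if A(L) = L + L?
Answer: 1/28885 ≈ 3.4620e-5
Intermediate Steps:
A(L) = 2*L
1/(28603 + A(141)) = 1/(28603 + 2*141) = 1/(28603 + 282) = 1/28885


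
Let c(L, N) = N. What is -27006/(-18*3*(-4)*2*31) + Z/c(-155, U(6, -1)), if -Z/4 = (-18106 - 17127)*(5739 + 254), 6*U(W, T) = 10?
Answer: 5655478244791/11160 ≈ 5.0676e+8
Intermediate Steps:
U(W, T) = 5/3 (U(W, T) = (⅙)*10 = 5/3)
Z = 844605476 (Z = -4*(-18106 - 17127)*(5739 + 254) = -(-140932)*5993 = -4*(-211151369) = 844605476)
-27006/(-18*3*(-4)*2*31) + Z/c(-155, U(6, -1)) = -27006/(-18*3*(-4)*2*31) + 844605476/(5/3) = -27006/(-(-216)*2*31) + 844605476*(⅗) = -27006/(-18*(-24)*31) + 2533816428/5 = -27006/(432*31) + 2533816428/5 = -27006/13392 + 2533816428/5 = -27006*1/13392 + 2533816428/5 = -4501/2232 + 2533816428/5 = 5655478244791/11160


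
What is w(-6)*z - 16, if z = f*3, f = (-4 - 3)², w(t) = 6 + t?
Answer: -16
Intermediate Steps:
f = 49 (f = (-7)² = 49)
z = 147 (z = 49*3 = 147)
w(-6)*z - 16 = (6 - 6)*147 - 16 = 0*147 - 16 = 0 - 16 = -16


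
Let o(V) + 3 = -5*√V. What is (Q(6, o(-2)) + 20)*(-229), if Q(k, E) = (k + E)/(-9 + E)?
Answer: 687*(-35*√2 + 79*I)/(-12*I + 5*√2) ≈ -4596.5 - 125.2*I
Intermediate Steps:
o(V) = -3 - 5*√V
Q(k, E) = (E + k)/(-9 + E)
(Q(6, o(-2)) + 20)*(-229) = (((-3 - 5*I*√2) + 6)/(-9 + (-3 - 5*I*√2)) + 20)*(-229) = ((3 - 5*I*√2)/(-12 - 5*I*√2) + 20)*(-229) = (20 + (3 - 5*I*√2)/(-12 - 5*I*√2))*(-229) = -4580 - 229*(3 - 5*I*√2)/(-12 - 5*I*√2)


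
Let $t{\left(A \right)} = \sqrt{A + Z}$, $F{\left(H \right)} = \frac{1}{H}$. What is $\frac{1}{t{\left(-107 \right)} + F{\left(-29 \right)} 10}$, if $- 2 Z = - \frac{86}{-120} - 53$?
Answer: $- \frac{34800}{8172223} - \frac{1682 i \sqrt{291090}}{8172223} \approx -0.0042583 - 0.11105 i$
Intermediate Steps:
$Z = \frac{3137}{120}$ ($Z = - \frac{- \frac{86}{-120} - 53}{2} = - \frac{\left(-86\right) \left(- \frac{1}{120}\right) - 53}{2} = - \frac{\frac{43}{60} - 53}{2} = \left(- \frac{1}{2}\right) \left(- \frac{3137}{60}\right) = \frac{3137}{120} \approx 26.142$)
$t{\left(A \right)} = \sqrt{\frac{3137}{120} + A}$ ($t{\left(A \right)} = \sqrt{A + \frac{3137}{120}} = \sqrt{\frac{3137}{120} + A}$)
$\frac{1}{t{\left(-107 \right)} + F{\left(-29 \right)} 10} = \frac{1}{\frac{\sqrt{94110 + 3600 \left(-107\right)}}{60} + \frac{1}{-29} \cdot 10} = \frac{1}{\frac{\sqrt{94110 - 385200}}{60} - \frac{10}{29}} = \frac{1}{\frac{\sqrt{-291090}}{60} - \frac{10}{29}} = \frac{1}{\frac{i \sqrt{291090}}{60} - \frac{10}{29}} = \frac{1}{- \frac{10}{29} + \frac{i \sqrt{291090}}{60}}$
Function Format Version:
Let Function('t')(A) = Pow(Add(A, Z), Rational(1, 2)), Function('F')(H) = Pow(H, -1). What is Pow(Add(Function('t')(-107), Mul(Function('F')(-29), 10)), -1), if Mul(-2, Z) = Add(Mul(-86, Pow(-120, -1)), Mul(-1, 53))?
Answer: Add(Rational(-34800, 8172223), Mul(Rational(-1682, 8172223), I, Pow(291090, Rational(1, 2)))) ≈ Add(-0.0042583, Mul(-0.11105, I))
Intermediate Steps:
Z = Rational(3137, 120) (Z = Mul(Rational(-1, 2), Add(Mul(-86, Pow(-120, -1)), Mul(-1, 53))) = Mul(Rational(-1, 2), Add(Mul(-86, Rational(-1, 120)), -53)) = Mul(Rational(-1, 2), Add(Rational(43, 60), -53)) = Mul(Rational(-1, 2), Rational(-3137, 60)) = Rational(3137, 120) ≈ 26.142)
Function('t')(A) = Pow(Add(Rational(3137, 120), A), Rational(1, 2)) (Function('t')(A) = Pow(Add(A, Rational(3137, 120)), Rational(1, 2)) = Pow(Add(Rational(3137, 120), A), Rational(1, 2)))
Pow(Add(Function('t')(-107), Mul(Function('F')(-29), 10)), -1) = Pow(Add(Mul(Rational(1, 60), Pow(Add(94110, Mul(3600, -107)), Rational(1, 2))), Mul(Pow(-29, -1), 10)), -1) = Pow(Add(Mul(Rational(1, 60), Pow(Add(94110, -385200), Rational(1, 2))), Mul(Rational(-1, 29), 10)), -1) = Pow(Add(Mul(Rational(1, 60), Pow(-291090, Rational(1, 2))), Rational(-10, 29)), -1) = Pow(Add(Mul(Rational(1, 60), Mul(I, Pow(291090, Rational(1, 2)))), Rational(-10, 29)), -1) = Pow(Add(Mul(Rational(1, 60), I, Pow(291090, Rational(1, 2))), Rational(-10, 29)), -1) = Pow(Add(Rational(-10, 29), Mul(Rational(1, 60), I, Pow(291090, Rational(1, 2)))), -1)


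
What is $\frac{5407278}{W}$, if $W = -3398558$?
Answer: $- \frac{2703639}{1699279} \approx -1.5911$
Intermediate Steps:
$\frac{5407278}{W} = \frac{5407278}{-3398558} = 5407278 \left(- \frac{1}{3398558}\right) = - \frac{2703639}{1699279}$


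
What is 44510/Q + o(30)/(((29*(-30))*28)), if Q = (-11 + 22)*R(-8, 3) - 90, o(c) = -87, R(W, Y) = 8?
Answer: -6231399/280 ≈ -22255.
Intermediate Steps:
Q = -2 (Q = (-11 + 22)*8 - 90 = 11*8 - 90 = 88 - 90 = -2)
44510/Q + o(30)/(((29*(-30))*28)) = 44510/(-2) - 87/((29*(-30))*28) = 44510*(-½) - 87/((-870*28)) = -22255 - 87/(-24360) = -22255 - 87*(-1/24360) = -22255 + 1/280 = -6231399/280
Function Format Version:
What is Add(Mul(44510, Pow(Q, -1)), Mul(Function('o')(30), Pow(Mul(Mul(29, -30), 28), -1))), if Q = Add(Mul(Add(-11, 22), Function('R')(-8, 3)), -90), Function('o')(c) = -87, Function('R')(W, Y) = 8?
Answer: Rational(-6231399, 280) ≈ -22255.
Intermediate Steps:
Q = -2 (Q = Add(Mul(Add(-11, 22), 8), -90) = Add(Mul(11, 8), -90) = Add(88, -90) = -2)
Add(Mul(44510, Pow(Q, -1)), Mul(Function('o')(30), Pow(Mul(Mul(29, -30), 28), -1))) = Add(Mul(44510, Pow(-2, -1)), Mul(-87, Pow(Mul(Mul(29, -30), 28), -1))) = Add(Mul(44510, Rational(-1, 2)), Mul(-87, Pow(Mul(-870, 28), -1))) = Add(-22255, Mul(-87, Pow(-24360, -1))) = Add(-22255, Mul(-87, Rational(-1, 24360))) = Add(-22255, Rational(1, 280)) = Rational(-6231399, 280)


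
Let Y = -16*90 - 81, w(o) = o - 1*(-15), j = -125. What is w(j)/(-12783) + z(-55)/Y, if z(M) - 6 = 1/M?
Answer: 1665481/356453955 ≈ 0.0046724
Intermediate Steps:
z(M) = 6 + 1/M
w(o) = 15 + o (w(o) = o + 15 = 15 + o)
Y = -1521 (Y = -1440 - 81 = -1521)
w(j)/(-12783) + z(-55)/Y = (15 - 125)/(-12783) + (6 + 1/(-55))/(-1521) = -110*(-1/12783) + (6 - 1/55)*(-1/1521) = 110/12783 + (329/55)*(-1/1521) = 110/12783 - 329/83655 = 1665481/356453955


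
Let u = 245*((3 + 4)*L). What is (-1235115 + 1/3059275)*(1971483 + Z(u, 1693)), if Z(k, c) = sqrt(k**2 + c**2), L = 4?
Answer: -7449359789202208392/3059275 - 3778556441624*sqrt(49925849)/3059275 ≈ -2.4437e+12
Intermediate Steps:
u = 6860 (u = 245*((3 + 4)*4) = 245*(7*4) = 245*28 = 6860)
Z(k, c) = sqrt(c**2 + k**2)
(-1235115 + 1/3059275)*(1971483 + Z(u, 1693)) = (-1235115 + 1/3059275)*(1971483 + sqrt(1693**2 + 6860**2)) = (-1235115 + 1/3059275)*(1971483 + sqrt(2866249 + 47059600)) = -3778556441624*(1971483 + sqrt(49925849))/3059275 = -7449359789202208392/3059275 - 3778556441624*sqrt(49925849)/3059275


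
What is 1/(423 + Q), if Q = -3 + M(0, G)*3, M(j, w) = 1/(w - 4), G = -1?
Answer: 5/2097 ≈ 0.0023844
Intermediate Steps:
M(j, w) = 1/(-4 + w)
Q = -18/5 (Q = -3 + 3/(-4 - 1) = -3 + 3/(-5) = -3 - ⅕*3 = -3 - ⅗ = -18/5 ≈ -3.6000)
1/(423 + Q) = 1/(423 - 18/5) = 1/(2097/5) = 5/2097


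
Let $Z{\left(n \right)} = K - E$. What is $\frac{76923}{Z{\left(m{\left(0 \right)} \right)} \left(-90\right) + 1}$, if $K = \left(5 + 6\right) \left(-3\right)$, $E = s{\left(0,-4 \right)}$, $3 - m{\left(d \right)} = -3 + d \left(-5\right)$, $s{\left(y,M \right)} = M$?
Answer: $\frac{10989}{373} \approx 29.461$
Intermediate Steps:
$m{\left(d \right)} = 6 + 5 d$ ($m{\left(d \right)} = 3 - \left(-3 + d \left(-5\right)\right) = 3 - \left(-3 - 5 d\right) = 3 + \left(3 + 5 d\right) = 6 + 5 d$)
$E = -4$
$K = -33$ ($K = 11 \left(-3\right) = -33$)
$Z{\left(n \right)} = -29$ ($Z{\left(n \right)} = -33 - -4 = -33 + 4 = -29$)
$\frac{76923}{Z{\left(m{\left(0 \right)} \right)} \left(-90\right) + 1} = \frac{76923}{\left(-29\right) \left(-90\right) + 1} = \frac{76923}{2610 + 1} = \frac{76923}{2611} = 76923 \cdot \frac{1}{2611} = \frac{10989}{373}$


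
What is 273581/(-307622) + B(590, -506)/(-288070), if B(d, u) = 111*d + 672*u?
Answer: 403191461/6329762110 ≈ 0.063698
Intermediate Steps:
273581/(-307622) + B(590, -506)/(-288070) = 273581/(-307622) + (111*590 + 672*(-506))/(-288070) = 273581*(-1/307622) + (65490 - 340032)*(-1/288070) = -39083/43946 - 274542*(-1/288070) = -39083/43946 + 137271/144035 = 403191461/6329762110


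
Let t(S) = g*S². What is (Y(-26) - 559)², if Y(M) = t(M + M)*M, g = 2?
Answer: 19928121889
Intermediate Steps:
t(S) = 2*S²
Y(M) = 8*M³ (Y(M) = (2*(M + M)²)*M = (2*(2*M)²)*M = (2*(4*M²))*M = (8*M²)*M = 8*M³)
(Y(-26) - 559)² = (8*(-26)³ - 559)² = (8*(-17576) - 559)² = (-140608 - 559)² = (-141167)² = 19928121889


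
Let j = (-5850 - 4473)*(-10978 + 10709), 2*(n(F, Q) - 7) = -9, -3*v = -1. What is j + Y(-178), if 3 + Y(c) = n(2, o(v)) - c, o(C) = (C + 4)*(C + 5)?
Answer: 5554129/2 ≈ 2.7771e+6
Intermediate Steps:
v = 1/3 (v = -1/3*(-1) = 1/3 ≈ 0.33333)
o(C) = (4 + C)*(5 + C)
n(F, Q) = 5/2 (n(F, Q) = 7 + (1/2)*(-9) = 7 - 9/2 = 5/2)
j = 2776887 (j = -10323*(-269) = 2776887)
Y(c) = -1/2 - c (Y(c) = -3 + (5/2 - c) = -1/2 - c)
j + Y(-178) = 2776887 + (-1/2 - 1*(-178)) = 2776887 + (-1/2 + 178) = 2776887 + 355/2 = 5554129/2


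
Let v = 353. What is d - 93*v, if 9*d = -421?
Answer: -295882/9 ≈ -32876.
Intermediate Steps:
d = -421/9 (d = (⅑)*(-421) = -421/9 ≈ -46.778)
d - 93*v = -421/9 - 93*353 = -421/9 - 32829 = -295882/9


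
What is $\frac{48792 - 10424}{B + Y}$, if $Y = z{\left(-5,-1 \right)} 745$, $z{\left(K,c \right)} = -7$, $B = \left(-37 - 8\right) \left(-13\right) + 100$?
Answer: $- \frac{19184}{2265} \approx -8.4698$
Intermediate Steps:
$B = 685$ ($B = \left(-45\right) \left(-13\right) + 100 = 585 + 100 = 685$)
$Y = -5215$ ($Y = \left(-7\right) 745 = -5215$)
$\frac{48792 - 10424}{B + Y} = \frac{48792 - 10424}{685 - 5215} = \frac{38368}{-4530} = 38368 \left(- \frac{1}{4530}\right) = - \frac{19184}{2265}$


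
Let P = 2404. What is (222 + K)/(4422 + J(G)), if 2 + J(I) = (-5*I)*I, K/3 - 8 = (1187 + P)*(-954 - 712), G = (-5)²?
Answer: -17947572/1295 ≈ -13859.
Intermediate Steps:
G = 25
K = -17947794 (K = 24 + 3*((1187 + 2404)*(-954 - 712)) = 24 + 3*(3591*(-1666)) = 24 + 3*(-5982606) = 24 - 17947818 = -17947794)
J(I) = -2 - 5*I² (J(I) = -2 + (-5*I)*I = -2 - 5*I²)
(222 + K)/(4422 + J(G)) = (222 - 17947794)/(4422 + (-2 - 5*25²)) = -17947572/(4422 + (-2 - 5*625)) = -17947572/(4422 + (-2 - 3125)) = -17947572/(4422 - 3127) = -17947572/1295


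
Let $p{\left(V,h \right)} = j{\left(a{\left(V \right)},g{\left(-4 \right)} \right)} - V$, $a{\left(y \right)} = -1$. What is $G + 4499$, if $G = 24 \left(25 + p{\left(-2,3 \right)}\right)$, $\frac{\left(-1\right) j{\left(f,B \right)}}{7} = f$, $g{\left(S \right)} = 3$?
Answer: $5315$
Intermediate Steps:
$j{\left(f,B \right)} = - 7 f$
$p{\left(V,h \right)} = 7 - V$ ($p{\left(V,h \right)} = \left(-7\right) \left(-1\right) - V = 7 - V$)
$G = 816$ ($G = 24 \left(25 + \left(7 - -2\right)\right) = 24 \left(25 + \left(7 + 2\right)\right) = 24 \left(25 + 9\right) = 24 \cdot 34 = 816$)
$G + 4499 = 816 + 4499 = 5315$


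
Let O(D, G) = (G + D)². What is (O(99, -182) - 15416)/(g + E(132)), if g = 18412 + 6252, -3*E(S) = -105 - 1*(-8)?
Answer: -25581/74089 ≈ -0.34527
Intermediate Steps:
O(D, G) = (D + G)²
E(S) = 97/3 (E(S) = -(-105 - 1*(-8))/3 = -(-105 + 8)/3 = -⅓*(-97) = 97/3)
g = 24664
(O(99, -182) - 15416)/(g + E(132)) = ((99 - 182)² - 15416)/(24664 + 97/3) = ((-83)² - 15416)/(74089/3) = (6889 - 15416)*(3/74089) = -8527*3/74089 = -25581/74089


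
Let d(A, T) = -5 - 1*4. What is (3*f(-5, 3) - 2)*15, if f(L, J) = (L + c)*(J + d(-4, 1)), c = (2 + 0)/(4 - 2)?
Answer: 1050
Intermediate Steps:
d(A, T) = -9 (d(A, T) = -5 - 4 = -9)
c = 1 (c = 2/2 = 2*(½) = 1)
f(L, J) = (1 + L)*(-9 + J) (f(L, J) = (L + 1)*(J - 9) = (1 + L)*(-9 + J))
(3*f(-5, 3) - 2)*15 = (3*(-9 + 3 - 9*(-5) + 3*(-5)) - 2)*15 = (3*(-9 + 3 + 45 - 15) - 2)*15 = (3*24 - 2)*15 = (72 - 2)*15 = 70*15 = 1050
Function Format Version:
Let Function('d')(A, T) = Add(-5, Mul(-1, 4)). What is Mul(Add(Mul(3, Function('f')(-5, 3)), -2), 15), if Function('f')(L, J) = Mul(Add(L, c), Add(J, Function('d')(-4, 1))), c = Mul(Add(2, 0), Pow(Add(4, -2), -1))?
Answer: 1050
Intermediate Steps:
Function('d')(A, T) = -9 (Function('d')(A, T) = Add(-5, -4) = -9)
c = 1 (c = Mul(2, Pow(2, -1)) = Mul(2, Rational(1, 2)) = 1)
Function('f')(L, J) = Mul(Add(1, L), Add(-9, J)) (Function('f')(L, J) = Mul(Add(L, 1), Add(J, -9)) = Mul(Add(1, L), Add(-9, J)))
Mul(Add(Mul(3, Function('f')(-5, 3)), -2), 15) = Mul(Add(Mul(3, Add(-9, 3, Mul(-9, -5), Mul(3, -5))), -2), 15) = Mul(Add(Mul(3, Add(-9, 3, 45, -15)), -2), 15) = Mul(Add(Mul(3, 24), -2), 15) = Mul(Add(72, -2), 15) = Mul(70, 15) = 1050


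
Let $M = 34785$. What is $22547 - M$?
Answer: $-12238$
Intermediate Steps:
$22547 - M = 22547 - 34785 = -12238$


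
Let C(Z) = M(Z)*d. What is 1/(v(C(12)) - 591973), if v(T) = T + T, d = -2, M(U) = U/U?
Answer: -1/591977 ≈ -1.6893e-6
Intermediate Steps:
M(U) = 1
C(Z) = -2 (C(Z) = 1*(-2) = -2)
v(T) = 2*T
1/(v(C(12)) - 591973) = 1/(2*(-2) - 591973) = 1/(-4 - 591973) = 1/(-591977) = -1/591977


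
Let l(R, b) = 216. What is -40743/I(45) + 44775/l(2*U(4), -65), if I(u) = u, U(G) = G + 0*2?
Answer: -83773/120 ≈ -698.11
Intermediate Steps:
U(G) = G (U(G) = G + 0 = G)
-40743/I(45) + 44775/l(2*U(4), -65) = -40743/45 + 44775/216 = -40743*1/45 + 44775*(1/216) = -4527/5 + 4975/24 = -83773/120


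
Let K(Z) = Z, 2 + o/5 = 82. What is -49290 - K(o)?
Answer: -49690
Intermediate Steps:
o = 400 (o = -10 + 5*82 = -10 + 410 = 400)
-49290 - K(o) = -49290 - 1*400 = -49290 - 400 = -49690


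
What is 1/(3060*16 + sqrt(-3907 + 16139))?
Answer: 6120/299633671 - sqrt(3058)/1198534684 ≈ 2.0379e-5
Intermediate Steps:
1/(3060*16 + sqrt(-3907 + 16139)) = 1/(48960 + sqrt(12232)) = 1/(48960 + 2*sqrt(3058))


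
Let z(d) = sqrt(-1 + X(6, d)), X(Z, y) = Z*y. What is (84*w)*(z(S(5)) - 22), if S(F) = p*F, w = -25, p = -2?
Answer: 46200 - 2100*I*sqrt(61) ≈ 46200.0 - 16402.0*I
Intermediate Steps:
S(F) = -2*F
z(d) = sqrt(-1 + 6*d)
(84*w)*(z(S(5)) - 22) = (84*(-25))*(sqrt(-1 + 6*(-2*5)) - 22) = -2100*(sqrt(-1 + 6*(-10)) - 22) = -2100*(sqrt(-1 - 60) - 22) = -2100*(sqrt(-61) - 22) = -2100*(I*sqrt(61) - 22) = -2100*(-22 + I*sqrt(61)) = 46200 - 2100*I*sqrt(61)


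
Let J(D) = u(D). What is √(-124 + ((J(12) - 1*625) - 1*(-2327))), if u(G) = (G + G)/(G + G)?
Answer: √1579 ≈ 39.737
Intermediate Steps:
u(G) = 1 (u(G) = (2*G)/((2*G)) = (2*G)*(1/(2*G)) = 1)
J(D) = 1
√(-124 + ((J(12) - 1*625) - 1*(-2327))) = √(-124 + ((1 - 1*625) - 1*(-2327))) = √(-124 + ((1 - 625) + 2327)) = √(-124 + (-624 + 2327)) = √(-124 + 1703) = √1579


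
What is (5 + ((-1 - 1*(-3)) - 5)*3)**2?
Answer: 16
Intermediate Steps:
(5 + ((-1 - 1*(-3)) - 5)*3)**2 = (5 + ((-1 + 3) - 5)*3)**2 = (5 + (2 - 5)*3)**2 = (5 - 3*3)**2 = (5 - 9)**2 = (-4)**2 = 16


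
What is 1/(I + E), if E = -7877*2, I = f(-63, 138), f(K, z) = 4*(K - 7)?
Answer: -1/16034 ≈ -6.2367e-5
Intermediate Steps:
f(K, z) = -28 + 4*K (f(K, z) = 4*(-7 + K) = -28 + 4*K)
I = -280 (I = -28 + 4*(-63) = -28 - 252 = -280)
E = -15754
1/(I + E) = 1/(-280 - 15754) = 1/(-16034) = -1/16034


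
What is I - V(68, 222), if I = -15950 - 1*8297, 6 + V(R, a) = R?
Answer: -24309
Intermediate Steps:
V(R, a) = -6 + R
I = -24247 (I = -15950 - 8297 = -24247)
I - V(68, 222) = -24247 - (-6 + 68) = -24247 - 1*62 = -24247 - 62 = -24309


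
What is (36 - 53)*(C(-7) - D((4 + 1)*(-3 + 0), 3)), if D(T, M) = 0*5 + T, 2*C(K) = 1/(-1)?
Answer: -493/2 ≈ -246.50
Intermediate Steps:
C(K) = -1/2 (C(K) = (1/2)/(-1) = (1/2)*(-1) = -1/2)
D(T, M) = T (D(T, M) = 0 + T = T)
(36 - 53)*(C(-7) - D((4 + 1)*(-3 + 0), 3)) = (36 - 53)*(-1/2 - (4 + 1)*(-3 + 0)) = -17*(-1/2 - 5*(-3)) = -17*(-1/2 - 1*(-15)) = -17*(-1/2 + 15) = -17*29/2 = -493/2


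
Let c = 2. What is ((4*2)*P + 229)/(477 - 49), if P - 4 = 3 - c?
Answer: 269/428 ≈ 0.62850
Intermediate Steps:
P = 5 (P = 4 + (3 - 1*2) = 4 + (3 - 2) = 4 + 1 = 5)
((4*2)*P + 229)/(477 - 49) = ((4*2)*5 + 229)/(477 - 49) = (8*5 + 229)/428 = (40 + 229)*(1/428) = 269*(1/428) = 269/428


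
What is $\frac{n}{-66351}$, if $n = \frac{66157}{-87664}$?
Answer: $\frac{66157}{5816594064} \approx 1.1374 \cdot 10^{-5}$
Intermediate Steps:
$n = - \frac{66157}{87664}$ ($n = 66157 \left(- \frac{1}{87664}\right) = - \frac{66157}{87664} \approx -0.75467$)
$\frac{n}{-66351} = - \frac{66157}{87664 \left(-66351\right)} = \left(- \frac{66157}{87664}\right) \left(- \frac{1}{66351}\right) = \frac{66157}{5816594064}$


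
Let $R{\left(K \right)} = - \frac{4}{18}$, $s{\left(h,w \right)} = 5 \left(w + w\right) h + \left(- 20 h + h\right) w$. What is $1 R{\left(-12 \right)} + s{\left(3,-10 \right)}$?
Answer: $\frac{2428}{9} \approx 269.78$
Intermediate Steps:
$s{\left(h,w \right)} = - 9 h w$ ($s{\left(h,w \right)} = 5 \cdot 2 w h + - 19 h w = 10 w h - 19 h w = 10 h w - 19 h w = - 9 h w$)
$R{\left(K \right)} = - \frac{2}{9}$ ($R{\left(K \right)} = \left(-4\right) \frac{1}{18} = - \frac{2}{9}$)
$1 R{\left(-12 \right)} + s{\left(3,-10 \right)} = 1 \left(- \frac{2}{9}\right) - 27 \left(-10\right) = - \frac{2}{9} + 270 = \frac{2428}{9}$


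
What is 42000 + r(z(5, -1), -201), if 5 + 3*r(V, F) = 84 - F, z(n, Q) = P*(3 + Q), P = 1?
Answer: 126280/3 ≈ 42093.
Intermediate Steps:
z(n, Q) = 3 + Q (z(n, Q) = 1*(3 + Q) = 3 + Q)
r(V, F) = 79/3 - F/3 (r(V, F) = -5/3 + (84 - F)/3 = -5/3 + (28 - F/3) = 79/3 - F/3)
42000 + r(z(5, -1), -201) = 42000 + (79/3 - ⅓*(-201)) = 42000 + (79/3 + 67) = 42000 + 280/3 = 126280/3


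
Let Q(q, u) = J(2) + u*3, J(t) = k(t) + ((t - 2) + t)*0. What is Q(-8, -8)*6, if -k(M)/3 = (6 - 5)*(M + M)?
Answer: -216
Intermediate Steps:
k(M) = -6*M (k(M) = -3*(6 - 5)*(M + M) = -3*2*M = -6*M)
J(t) = -6*t (J(t) = -6*t + ((t - 2) + t)*0 = -6*t + ((-2 + t) + t)*0 = -6*t + (-2 + 2*t)*0 = -6*t + 0 = -6*t)
Q(q, u) = -12 + 3*u (Q(q, u) = -6*2 + u*3 = -12 + 3*u)
Q(-8, -8)*6 = (-12 + 3*(-8))*6 = (-12 - 24)*6 = -36*6 = -216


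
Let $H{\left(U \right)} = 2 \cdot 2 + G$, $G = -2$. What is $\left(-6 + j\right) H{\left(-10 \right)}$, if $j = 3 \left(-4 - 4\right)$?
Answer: $-60$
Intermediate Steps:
$j = -24$ ($j = 3 \left(-8\right) = -24$)
$H{\left(U \right)} = 2$ ($H{\left(U \right)} = 2 \cdot 2 - 2 = 4 - 2 = 2$)
$\left(-6 + j\right) H{\left(-10 \right)} = \left(-6 - 24\right) 2 = \left(-30\right) 2 = -60$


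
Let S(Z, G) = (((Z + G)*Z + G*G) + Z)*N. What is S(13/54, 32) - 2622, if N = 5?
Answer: 7400843/2916 ≈ 2538.0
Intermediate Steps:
S(Z, G) = 5*Z + 5*G² + 5*Z*(G + Z) (S(Z, G) = (((Z + G)*Z + G*G) + Z)*5 = (((G + Z)*Z + G²) + Z)*5 = ((Z*(G + Z) + G²) + Z)*5 = ((G² + Z*(G + Z)) + Z)*5 = (Z + G² + Z*(G + Z))*5 = 5*Z + 5*G² + 5*Z*(G + Z))
S(13/54, 32) - 2622 = (5*(13/54) + 5*32² + 5*(13/54)² + 5*32*(13/54)) - 2622 = (5*(13*(1/54)) + 5*1024 + 5*(13*(1/54))² + 5*32*(13*(1/54))) - 2622 = (5*(13/54) + 5120 + 5*(13/54)² + 5*32*(13/54)) - 2622 = (65/54 + 5120 + 5*(169/2916) + 1040/27) - 2622 = (65/54 + 5120 + 845/2916 + 1040/27) - 2622 = 15046595/2916 - 2622 = 7400843/2916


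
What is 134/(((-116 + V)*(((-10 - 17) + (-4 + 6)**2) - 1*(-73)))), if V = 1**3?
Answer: -67/2875 ≈ -0.023304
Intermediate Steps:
V = 1
134/(((-116 + V)*(((-10 - 17) + (-4 + 6)**2) - 1*(-73)))) = 134/(((-116 + 1)*(((-10 - 17) + (-4 + 6)**2) - 1*(-73)))) = 134/((-115*((-27 + 2**2) + 73))) = 134/((-115*((-27 + 4) + 73))) = 134/((-115*(-23 + 73))) = 134/((-115*50)) = 134/(-5750) = 134*(-1/5750) = -67/2875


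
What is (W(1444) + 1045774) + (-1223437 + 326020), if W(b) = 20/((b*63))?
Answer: 3374083256/22743 ≈ 1.4836e+5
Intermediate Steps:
W(b) = 20/(63*b) (W(b) = 20/((63*b)) = 20*(1/(63*b)) = 20/(63*b))
(W(1444) + 1045774) + (-1223437 + 326020) = ((20/63)/1444 + 1045774) + (-1223437 + 326020) = ((20/63)*(1/1444) + 1045774) - 897417 = (5/22743 + 1045774) - 897417 = 23784038087/22743 - 897417 = 3374083256/22743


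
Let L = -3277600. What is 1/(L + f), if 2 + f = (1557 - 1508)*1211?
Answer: -1/3218263 ≈ -3.1073e-7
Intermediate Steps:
f = 59337 (f = -2 + (1557 - 1508)*1211 = -2 + 49*1211 = -2 + 59339 = 59337)
1/(L + f) = 1/(-3277600 + 59337) = 1/(-3218263) = -1/3218263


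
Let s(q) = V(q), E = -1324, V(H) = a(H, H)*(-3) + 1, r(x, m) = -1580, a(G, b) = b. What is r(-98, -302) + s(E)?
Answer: 2393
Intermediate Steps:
V(H) = 1 - 3*H (V(H) = H*(-3) + 1 = -3*H + 1 = 1 - 3*H)
s(q) = 1 - 3*q
r(-98, -302) + s(E) = -1580 + (1 - 3*(-1324)) = -1580 + (1 + 3972) = -1580 + 3973 = 2393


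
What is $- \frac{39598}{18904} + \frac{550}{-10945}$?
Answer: $- \frac{4034521}{1880948} \approx -2.1449$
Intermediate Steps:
$- \frac{39598}{18904} + \frac{550}{-10945} = \left(-39598\right) \frac{1}{18904} + 550 \left(- \frac{1}{10945}\right) = - \frac{19799}{9452} - \frac{10}{199} = - \frac{4034521}{1880948}$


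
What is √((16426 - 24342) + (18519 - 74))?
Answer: √10529 ≈ 102.61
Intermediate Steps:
√((16426 - 24342) + (18519 - 74)) = √(-7916 + 18445) = √10529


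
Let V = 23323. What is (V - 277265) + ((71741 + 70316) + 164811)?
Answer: 52926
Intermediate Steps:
(V - 277265) + ((71741 + 70316) + 164811) = (23323 - 277265) + ((71741 + 70316) + 164811) = -253942 + (142057 + 164811) = -253942 + 306868 = 52926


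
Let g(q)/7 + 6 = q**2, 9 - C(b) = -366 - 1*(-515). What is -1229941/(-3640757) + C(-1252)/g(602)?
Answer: 222827671689/659701527643 ≈ 0.33777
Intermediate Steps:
C(b) = -140 (C(b) = 9 - (-366 - 1*(-515)) = 9 - (-366 + 515) = 9 - 1*149 = 9 - 149 = -140)
g(q) = -42 + 7*q**2
-1229941/(-3640757) + C(-1252)/g(602) = -1229941/(-3640757) - 140/(-42 + 7*602**2) = -1229941*(-1/3640757) - 140/(-42 + 7*362404) = 1229941/3640757 - 140/(-42 + 2536828) = 1229941/3640757 - 140/2536786 = 1229941/3640757 - 140*1/2536786 = 1229941/3640757 - 10/181199 = 222827671689/659701527643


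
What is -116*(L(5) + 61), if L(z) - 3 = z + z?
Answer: -8584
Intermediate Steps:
L(z) = 3 + 2*z (L(z) = 3 + (z + z) = 3 + 2*z)
-116*(L(5) + 61) = -116*((3 + 2*5) + 61) = -116*((3 + 10) + 61) = -116*(13 + 61) = -116*74 = -8584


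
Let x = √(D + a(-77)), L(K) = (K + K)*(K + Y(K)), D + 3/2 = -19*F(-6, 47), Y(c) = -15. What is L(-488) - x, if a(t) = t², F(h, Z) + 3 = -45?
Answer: 490928 - √27358/2 ≈ 4.9085e+5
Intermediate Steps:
F(h, Z) = -48 (F(h, Z) = -3 - 45 = -48)
D = 1821/2 (D = -3/2 - 19*(-48) = -3/2 + 912 = 1821/2 ≈ 910.50)
L(K) = 2*K*(-15 + K) (L(K) = (K + K)*(K - 15) = (2*K)*(-15 + K) = 2*K*(-15 + K))
x = √27358/2 (x = √(1821/2 + (-77)²) = √(1821/2 + 5929) = √(13679/2) = √27358/2 ≈ 82.701)
L(-488) - x = 2*(-488)*(-15 - 488) - √27358/2 = 2*(-488)*(-503) - √27358/2 = 490928 - √27358/2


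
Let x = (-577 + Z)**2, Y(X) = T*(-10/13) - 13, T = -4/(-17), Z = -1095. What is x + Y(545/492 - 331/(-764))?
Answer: 617821151/221 ≈ 2.7956e+6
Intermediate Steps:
T = 4/17 (T = -4*(-1/17) = 4/17 ≈ 0.23529)
Y(X) = -2913/221 (Y(X) = 4*(-10/13)/17 - 13 = 4*(-10*1/13)/17 - 13 = (4/17)*(-10/13) - 13 = -40/221 - 13 = -2913/221)
x = 2795584 (x = (-577 - 1095)**2 = (-1672)**2 = 2795584)
x + Y(545/492 - 331/(-764)) = 2795584 - 2913/221 = 617821151/221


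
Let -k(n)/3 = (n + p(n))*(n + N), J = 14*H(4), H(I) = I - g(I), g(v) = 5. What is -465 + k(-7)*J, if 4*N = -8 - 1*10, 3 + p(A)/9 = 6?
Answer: -10125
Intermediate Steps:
p(A) = 27 (p(A) = -27 + 9*6 = -27 + 54 = 27)
N = -9/2 (N = (-8 - 1*10)/4 = (-8 - 10)/4 = (¼)*(-18) = -9/2 ≈ -4.5000)
H(I) = -5 + I (H(I) = I - 1*5 = I - 5 = -5 + I)
J = -14 (J = 14*(-5 + 4) = 14*(-1) = -14)
k(n) = -3*(27 + n)*(-9/2 + n) (k(n) = -3*(n + 27)*(n - 9/2) = -3*(27 + n)*(-9/2 + n))
-465 + k(-7)*J = -465 + (729/2 - 3*(-7)² - 135/2*(-7))*(-14) = -465 + (729/2 - 3*49 + 945/2)*(-14) = -465 + (729/2 - 147 + 945/2)*(-14) = -465 + 690*(-14) = -465 - 9660 = -10125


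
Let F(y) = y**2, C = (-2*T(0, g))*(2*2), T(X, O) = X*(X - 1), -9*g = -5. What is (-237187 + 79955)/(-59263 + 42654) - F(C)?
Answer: 157232/16609 ≈ 9.4667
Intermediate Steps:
g = 5/9 (g = -1/9*(-5) = 5/9 ≈ 0.55556)
T(X, O) = X*(-1 + X)
C = 0 (C = (-0*(-1 + 0))*(2*2) = -0*(-1)*4 = -2*0*4 = 0*4 = 0)
(-237187 + 79955)/(-59263 + 42654) - F(C) = (-237187 + 79955)/(-59263 + 42654) - 1*0**2 = -157232/(-16609) - 1*0 = -157232*(-1/16609) + 0 = 157232/16609 + 0 = 157232/16609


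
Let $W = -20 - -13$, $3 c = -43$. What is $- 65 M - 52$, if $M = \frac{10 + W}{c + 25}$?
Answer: $- \frac{2249}{32} \approx -70.281$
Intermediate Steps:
$c = - \frac{43}{3}$ ($c = \frac{1}{3} \left(-43\right) = - \frac{43}{3} \approx -14.333$)
$W = -7$ ($W = -20 + 13 = -7$)
$M = \frac{9}{32}$ ($M = \frac{10 - 7}{- \frac{43}{3} + 25} = \frac{3}{\frac{32}{3}} = 3 \cdot \frac{3}{32} = \frac{9}{32} \approx 0.28125$)
$- 65 M - 52 = \left(-65\right) \frac{9}{32} - 52 = - \frac{585}{32} - 52 = - \frac{2249}{32}$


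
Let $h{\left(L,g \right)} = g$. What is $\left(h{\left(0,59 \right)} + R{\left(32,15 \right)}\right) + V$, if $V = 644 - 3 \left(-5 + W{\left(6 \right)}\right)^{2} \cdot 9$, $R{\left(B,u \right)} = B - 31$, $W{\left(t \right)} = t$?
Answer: $677$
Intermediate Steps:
$R{\left(B,u \right)} = -31 + B$
$V = 617$ ($V = 644 - 3 \left(-5 + 6\right)^{2} \cdot 9 = 644 - 3 \cdot 1^{2} \cdot 9 = 644 - 3 \cdot 1 \cdot 9 = 644 - 3 \cdot 9 = 644 - 27 = 617$)
$\left(h{\left(0,59 \right)} + R{\left(32,15 \right)}\right) + V = \left(59 + \left(-31 + 32\right)\right) + 617 = \left(59 + 1\right) + 617 = 60 + 617 = 677$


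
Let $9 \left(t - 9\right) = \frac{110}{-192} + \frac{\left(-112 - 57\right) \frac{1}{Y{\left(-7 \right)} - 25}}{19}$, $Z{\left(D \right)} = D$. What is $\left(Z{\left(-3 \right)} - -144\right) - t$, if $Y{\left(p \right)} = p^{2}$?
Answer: $\frac{2168633}{16416} \approx 132.1$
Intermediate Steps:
$t = \frac{146023}{16416}$ ($t = 9 + \frac{\frac{110}{-192} + \frac{\left(-112 - 57\right) \frac{1}{\left(-7\right)^{2} - 25}}{19}}{9} = 9 + \frac{110 \left(- \frac{1}{192}\right) + - \frac{169}{49 - 25} \cdot \frac{1}{19}}{9} = 9 + \frac{- \frac{55}{96} + - \frac{169}{24} \cdot \frac{1}{19}}{9} = 9 + \frac{- \frac{55}{96} + \left(-169\right) \frac{1}{24} \cdot \frac{1}{19}}{9} = 9 + \frac{- \frac{55}{96} - \frac{169}{456}}{9} = 9 + \frac{1}{9} \left(- \frac{1721}{1824}\right) = 9 - \frac{1721}{16416} = \frac{146023}{16416} \approx 8.8952$)
$\left(Z{\left(-3 \right)} - -144\right) - t = \left(-3 - -144\right) - \frac{146023}{16416} = \left(-3 + 144\right) - \frac{146023}{16416} = 141 - \frac{146023}{16416} = \frac{2168633}{16416}$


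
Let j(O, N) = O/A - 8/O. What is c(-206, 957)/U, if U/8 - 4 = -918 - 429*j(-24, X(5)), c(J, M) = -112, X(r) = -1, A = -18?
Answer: 14/1629 ≈ 0.0085942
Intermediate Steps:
j(O, N) = -8/O - O/18 (j(O, N) = O/(-18) - 8/O = O*(-1/18) - 8/O = -O/18 - 8/O = -8/O - O/18)
c(J, M) = -112 (c(J, M) = -28*4 = -112)
U = -13032 (U = 32 + 8*(-918 - 429*(-8/(-24) - 1/18*(-24))) = 32 + 8*(-918 - 429*(-8*(-1/24) + 4/3)) = 32 + 8*(-918 - 429*(1/3 + 4/3)) = 32 + 8*(-918 - 429*5/3) = 32 + 8*(-918 - 715) = 32 + 8*(-1633) = 32 - 13064 = -13032)
c(-206, 957)/U = -112/(-13032) = -112*(-1/13032) = 14/1629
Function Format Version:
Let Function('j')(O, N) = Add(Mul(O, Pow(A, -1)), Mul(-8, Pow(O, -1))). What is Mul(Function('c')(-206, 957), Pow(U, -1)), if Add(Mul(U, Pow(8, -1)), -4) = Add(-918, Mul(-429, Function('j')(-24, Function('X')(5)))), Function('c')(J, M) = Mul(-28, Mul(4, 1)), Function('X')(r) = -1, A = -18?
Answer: Rational(14, 1629) ≈ 0.0085942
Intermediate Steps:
Function('j')(O, N) = Add(Mul(-8, Pow(O, -1)), Mul(Rational(-1, 18), O)) (Function('j')(O, N) = Add(Mul(O, Pow(-18, -1)), Mul(-8, Pow(O, -1))) = Add(Mul(O, Rational(-1, 18)), Mul(-8, Pow(O, -1))) = Add(Mul(Rational(-1, 18), O), Mul(-8, Pow(O, -1))) = Add(Mul(-8, Pow(O, -1)), Mul(Rational(-1, 18), O)))
Function('c')(J, M) = -112 (Function('c')(J, M) = Mul(-28, 4) = -112)
U = -13032 (U = Add(32, Mul(8, Add(-918, Mul(-429, Add(Mul(-8, Pow(-24, -1)), Mul(Rational(-1, 18), -24)))))) = Add(32, Mul(8, Add(-918, Mul(-429, Add(Mul(-8, Rational(-1, 24)), Rational(4, 3)))))) = Add(32, Mul(8, Add(-918, Mul(-429, Add(Rational(1, 3), Rational(4, 3)))))) = Add(32, Mul(8, Add(-918, Mul(-429, Rational(5, 3))))) = Add(32, Mul(8, Add(-918, -715))) = Add(32, Mul(8, -1633)) = Add(32, -13064) = -13032)
Mul(Function('c')(-206, 957), Pow(U, -1)) = Mul(-112, Pow(-13032, -1)) = Mul(-112, Rational(-1, 13032)) = Rational(14, 1629)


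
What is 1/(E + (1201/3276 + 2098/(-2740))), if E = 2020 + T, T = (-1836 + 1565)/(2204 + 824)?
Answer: 849376710/1715325960773 ≈ 0.00049517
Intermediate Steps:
T = -271/3028 ≈ -0.089498
E = 6116289/3028 (E = 2020 - 271/3028 = 6116289/3028 ≈ 2019.9)
1/(E + (1201/3276 + 2098/(-2740))) = 1/(6116289/3028 + (1201/3276 + 2098/(-2740))) = 1/(6116289/3028 + (1201*(1/3276) + 2098*(-1/2740))) = 1/(6116289/3028 + (1201/3276 - 1049/1370)) = 1/(6116289/3028 - 895577/2244060) = 1/(1715325960773/849376710) = 849376710/1715325960773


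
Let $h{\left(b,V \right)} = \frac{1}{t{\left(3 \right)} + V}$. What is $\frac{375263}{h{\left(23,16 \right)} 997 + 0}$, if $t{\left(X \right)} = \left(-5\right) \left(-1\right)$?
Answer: $\frac{7880523}{997} \approx 7904.2$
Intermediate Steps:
$t{\left(X \right)} = 5$
$h{\left(b,V \right)} = \frac{1}{5 + V}$
$\frac{375263}{h{\left(23,16 \right)} 997 + 0} = \frac{375263}{\frac{1}{5 + 16} \cdot 997 + 0} = \frac{375263}{\frac{1}{21} \cdot 997 + 0} = \frac{375263}{\frac{997}{21} + 0} = \frac{375263}{\frac{997}{21}} = 375263 \cdot \frac{21}{997} = \frac{7880523}{997}$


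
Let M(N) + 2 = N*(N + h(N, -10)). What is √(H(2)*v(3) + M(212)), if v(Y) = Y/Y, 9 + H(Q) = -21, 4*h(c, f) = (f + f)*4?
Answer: 4*√2542 ≈ 201.67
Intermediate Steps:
h(c, f) = 2*f (h(c, f) = ((f + f)*4)/4 = ((2*f)*4)/4 = (8*f)/4 = 2*f)
H(Q) = -30 (H(Q) = -9 - 21 = -30)
v(Y) = 1
M(N) = -2 + N*(-20 + N) (M(N) = -2 + N*(N + 2*(-10)) = -2 + N*(N - 20) = -2 + N*(-20 + N))
√(H(2)*v(3) + M(212)) = √(-30*1 + (-2 + 212² - 20*212)) = √(-30 + (-2 + 44944 - 4240)) = √(-30 + 40702) = √40672 = 4*√2542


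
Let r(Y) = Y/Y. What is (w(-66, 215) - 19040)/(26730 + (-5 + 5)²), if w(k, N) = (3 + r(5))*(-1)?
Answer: -1058/1485 ≈ -0.71246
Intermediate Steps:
r(Y) = 1
w(k, N) = -4 (w(k, N) = (3 + 1)*(-1) = 4*(-1) = -4)
(w(-66, 215) - 19040)/(26730 + (-5 + 5)²) = (-4 - 19040)/(26730 + (-5 + 5)²) = -19044/(26730 + 0²) = -19044/(26730 + 0) = -19044/26730 = -19044*1/26730 = -1058/1485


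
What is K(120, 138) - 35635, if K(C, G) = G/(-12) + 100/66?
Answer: -2352569/66 ≈ -35645.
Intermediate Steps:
K(C, G) = 50/33 - G/12 (K(C, G) = G*(-1/12) + 100*(1/66) = -G/12 + 50/33 = 50/33 - G/12)
K(120, 138) - 35635 = (50/33 - 1/12*138) - 35635 = (50/33 - 23/2) - 35635 = -659/66 - 35635 = -2352569/66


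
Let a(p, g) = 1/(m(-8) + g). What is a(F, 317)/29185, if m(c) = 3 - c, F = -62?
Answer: 1/9572680 ≈ 1.0446e-7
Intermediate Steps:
a(p, g) = 1/(11 + g) (a(p, g) = 1/((3 - 1*(-8)) + g) = 1/((3 + 8) + g) = 1/(11 + g))
a(F, 317)/29185 = 1/((11 + 317)*29185) = (1/29185)/328 = (1/328)*(1/29185) = 1/9572680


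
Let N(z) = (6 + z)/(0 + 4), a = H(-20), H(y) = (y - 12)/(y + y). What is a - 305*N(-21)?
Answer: 22891/20 ≈ 1144.6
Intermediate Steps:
H(y) = (-12 + y)/(2*y) (H(y) = (-12 + y)/((2*y)) = (-12 + y)*(1/(2*y)) = (-12 + y)/(2*y))
a = ⅘ (a = (½)*(-12 - 20)/(-20) = (½)*(-1/20)*(-32) = ⅘ ≈ 0.80000)
N(z) = 3/2 + z/4 (N(z) = (6 + z)/4 = (6 + z)*(¼) = 3/2 + z/4)
a - 305*N(-21) = ⅘ - 305*(3/2 + (¼)*(-21)) = ⅘ - 305*(3/2 - 21/4) = ⅘ - 305*(-15/4) = ⅘ + 4575/4 = 22891/20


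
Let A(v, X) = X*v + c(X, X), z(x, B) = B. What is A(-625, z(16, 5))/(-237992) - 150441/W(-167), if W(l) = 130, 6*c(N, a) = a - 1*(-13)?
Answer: -8950837153/7734740 ≈ -1157.2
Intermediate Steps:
c(N, a) = 13/6 + a/6 (c(N, a) = (a - 1*(-13))/6 = (a + 13)/6 = (13 + a)/6 = 13/6 + a/6)
A(v, X) = 13/6 + X/6 + X*v (A(v, X) = X*v + (13/6 + X/6) = 13/6 + X/6 + X*v)
A(-625, z(16, 5))/(-237992) - 150441/W(-167) = (13/6 + (⅙)*5 + 5*(-625))/(-237992) - 150441/130 = (13/6 + ⅚ - 3125)*(-1/237992) - 150441*1/130 = -3122*(-1/237992) - 150441/130 = 1561/118996 - 150441/130 = -8950837153/7734740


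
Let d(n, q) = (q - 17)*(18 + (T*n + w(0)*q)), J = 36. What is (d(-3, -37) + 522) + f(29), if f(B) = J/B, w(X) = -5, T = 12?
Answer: -246348/29 ≈ -8494.8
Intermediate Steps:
d(n, q) = (-17 + q)*(18 - 5*q + 12*n) (d(n, q) = (q - 17)*(18 + (12*n - 5*q)) = (-17 + q)*(18 + (-5*q + 12*n)) = (-17 + q)*(18 - 5*q + 12*n))
f(B) = 36/B
(d(-3, -37) + 522) + f(29) = ((-306 - 204*(-3) - 5*(-37)² + 103*(-37) + 12*(-3)*(-37)) + 522) + 36/29 = ((-306 + 612 - 5*1369 - 3811 + 1332) + 522) + 36*(1/29) = ((-306 + 612 - 6845 - 3811 + 1332) + 522) + 36/29 = (-9018 + 522) + 36/29 = -8496 + 36/29 = -246348/29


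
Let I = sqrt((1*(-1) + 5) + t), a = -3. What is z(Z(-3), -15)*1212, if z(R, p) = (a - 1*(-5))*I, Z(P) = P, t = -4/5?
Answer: 9696*sqrt(5)/5 ≈ 4336.2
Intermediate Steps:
t = -4/5 (t = -4*1/5 = -4/5 ≈ -0.80000)
I = 4*sqrt(5)/5 (I = sqrt((1*(-1) + 5) - 4/5) = sqrt((-1 + 5) - 4/5) = sqrt(4 - 4/5) = sqrt(16/5) = 4*sqrt(5)/5 ≈ 1.7889)
z(R, p) = 8*sqrt(5)/5 (z(R, p) = (-3 - 1*(-5))*(4*sqrt(5)/5) = (-3 + 5)*(4*sqrt(5)/5) = 2*(4*sqrt(5)/5) = 8*sqrt(5)/5)
z(Z(-3), -15)*1212 = (8*sqrt(5)/5)*1212 = 9696*sqrt(5)/5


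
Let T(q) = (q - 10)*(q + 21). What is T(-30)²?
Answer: 129600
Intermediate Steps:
T(q) = (-10 + q)*(21 + q)
T(-30)² = (-210 + (-30)² + 11*(-30))² = (-210 + 900 - 330)² = 360² = 129600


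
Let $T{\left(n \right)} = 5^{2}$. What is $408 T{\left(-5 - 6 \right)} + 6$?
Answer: $10206$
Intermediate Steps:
$T{\left(n \right)} = 25$
$408 T{\left(-5 - 6 \right)} + 6 = 408 \cdot 25 + 6 = 10200 + 6 = 10206$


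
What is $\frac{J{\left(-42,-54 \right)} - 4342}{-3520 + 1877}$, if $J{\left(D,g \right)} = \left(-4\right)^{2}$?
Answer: $\frac{4326}{1643} \approx 2.633$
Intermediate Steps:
$J{\left(D,g \right)} = 16$
$\frac{J{\left(-42,-54 \right)} - 4342}{-3520 + 1877} = \frac{16 - 4342}{-3520 + 1877} = - \frac{4326}{-1643} = \left(-4326\right) \left(- \frac{1}{1643}\right) = \frac{4326}{1643}$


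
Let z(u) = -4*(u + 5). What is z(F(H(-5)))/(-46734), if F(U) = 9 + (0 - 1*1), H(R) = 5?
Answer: 26/23367 ≈ 0.0011127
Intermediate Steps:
F(U) = 8 (F(U) = 9 + (0 - 1) = 9 - 1 = 8)
z(u) = -20 - 4*u (z(u) = -4*(5 + u) = -20 - 4*u)
z(F(H(-5)))/(-46734) = (-20 - 4*8)/(-46734) = (-20 - 32)*(-1/46734) = -52*(-1/46734) = 26/23367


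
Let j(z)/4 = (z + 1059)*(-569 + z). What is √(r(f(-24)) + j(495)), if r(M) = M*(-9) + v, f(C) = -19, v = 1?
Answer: 2*I*√114953 ≈ 678.09*I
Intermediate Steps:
j(z) = 4*(-569 + z)*(1059 + z) (j(z) = 4*((z + 1059)*(-569 + z)) = 4*((1059 + z)*(-569 + z)) = 4*((-569 + z)*(1059 + z)) = 4*(-569 + z)*(1059 + z))
r(M) = 1 - 9*M (r(M) = M*(-9) + 1 = -9*M + 1 = 1 - 9*M)
√(r(f(-24)) + j(495)) = √((1 - 9*(-19)) + (-2410284 + 4*495² + 1960*495)) = √((1 + 171) + (-2410284 + 4*245025 + 970200)) = √(172 + (-2410284 + 980100 + 970200)) = √(172 - 459984) = √(-459812) = 2*I*√114953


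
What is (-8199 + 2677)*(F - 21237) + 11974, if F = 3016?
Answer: 100628336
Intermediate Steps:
(-8199 + 2677)*(F - 21237) + 11974 = (-8199 + 2677)*(3016 - 21237) + 11974 = -5522*(-18221) + 11974 = 100616362 + 11974 = 100628336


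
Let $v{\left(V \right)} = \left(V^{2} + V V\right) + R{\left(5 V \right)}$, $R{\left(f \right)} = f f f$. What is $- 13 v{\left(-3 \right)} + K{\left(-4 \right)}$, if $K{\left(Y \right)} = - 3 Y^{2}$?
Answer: $43593$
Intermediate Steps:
$R{\left(f \right)} = f^{3}$ ($R{\left(f \right)} = f^{2} f = f^{3}$)
$v{\left(V \right)} = 2 V^{2} + 125 V^{3}$ ($v{\left(V \right)} = \left(V^{2} + V V\right) + \left(5 V\right)^{3} = \left(V^{2} + V^{2}\right) + 125 V^{3} = 2 V^{2} + 125 V^{3}$)
$- 13 v{\left(-3 \right)} + K{\left(-4 \right)} = - 13 \left(-3\right)^{2} \left(2 + 125 \left(-3\right)\right) - 3 \left(-4\right)^{2} = - 13 \cdot 9 \left(2 - 375\right) - 48 = - 13 \cdot 9 \left(-373\right) - 48 = \left(-13\right) \left(-3357\right) - 48 = 43641 - 48 = 43593$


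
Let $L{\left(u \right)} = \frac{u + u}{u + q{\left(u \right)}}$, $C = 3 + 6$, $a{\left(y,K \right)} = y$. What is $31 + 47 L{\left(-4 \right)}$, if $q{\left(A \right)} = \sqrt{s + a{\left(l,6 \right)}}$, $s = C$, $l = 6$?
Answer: $1535 + 376 \sqrt{15} \approx 2991.2$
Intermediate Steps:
$C = 9$
$s = 9$
$q{\left(A \right)} = \sqrt{15}$ ($q{\left(A \right)} = \sqrt{9 + 6} = \sqrt{15}$)
$L{\left(u \right)} = \frac{2 u}{u + \sqrt{15}}$ ($L{\left(u \right)} = \frac{u + u}{u + \sqrt{15}} = \frac{2 u}{u + \sqrt{15}}$)
$31 + 47 L{\left(-4 \right)} = 31 + 47 \cdot 2 \left(-4\right) \frac{1}{-4 + \sqrt{15}} = 31 + 47 \left(- \frac{8}{-4 + \sqrt{15}}\right) = 31 - \frac{376}{-4 + \sqrt{15}}$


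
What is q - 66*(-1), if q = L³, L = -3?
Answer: 39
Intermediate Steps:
q = -27 (q = (-3)³ = -27)
q - 66*(-1) = -27 - 66*(-1) = -27 - 11*(-6) = -27 + 66 = 39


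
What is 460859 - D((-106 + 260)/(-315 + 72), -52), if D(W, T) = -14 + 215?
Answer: 460658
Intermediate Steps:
D(W, T) = 201
460859 - D((-106 + 260)/(-315 + 72), -52) = 460859 - 1*201 = 460859 - 201 = 460658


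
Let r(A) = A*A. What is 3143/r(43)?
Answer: 3143/1849 ≈ 1.6998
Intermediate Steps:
r(A) = A²
3143/r(43) = 3143/(43²) = 3143/1849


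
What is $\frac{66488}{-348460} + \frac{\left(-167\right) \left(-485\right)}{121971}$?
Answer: $\frac{5028477463}{10625503665} \approx 0.47325$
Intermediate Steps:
$\frac{66488}{-348460} + \frac{\left(-167\right) \left(-485\right)}{121971} = 66488 \left(- \frac{1}{348460}\right) + 80995 \cdot \frac{1}{121971} = - \frac{16622}{87115} + \frac{80995}{121971} = \frac{5028477463}{10625503665}$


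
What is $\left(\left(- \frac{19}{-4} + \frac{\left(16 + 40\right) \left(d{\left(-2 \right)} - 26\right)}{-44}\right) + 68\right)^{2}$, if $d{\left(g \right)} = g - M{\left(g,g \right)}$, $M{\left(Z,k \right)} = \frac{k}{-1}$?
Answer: $\frac{23824161}{1936} \approx 12306.0$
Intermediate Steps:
$M{\left(Z,k \right)} = - k$ ($M{\left(Z,k \right)} = k \left(-1\right) = - k$)
$d{\left(g \right)} = 2 g$ ($d{\left(g \right)} = g - - g = g + g = 2 g$)
$\left(\left(- \frac{19}{-4} + \frac{\left(16 + 40\right) \left(d{\left(-2 \right)} - 26\right)}{-44}\right) + 68\right)^{2} = \left(\left(- \frac{19}{-4} + \frac{\left(16 + 40\right) \left(2 \left(-2\right) - 26\right)}{-44}\right) + 68\right)^{2} = \left(\left(\left(-19\right) \left(- \frac{1}{4}\right) + 56 \left(-4 - 26\right) \left(- \frac{1}{44}\right)\right) + 68\right)^{2} = \left(\left(\frac{19}{4} + 56 \left(-30\right) \left(- \frac{1}{44}\right)\right) + 68\right)^{2} = \left(\left(\frac{19}{4} - - \frac{420}{11}\right) + 68\right)^{2} = \left(\left(\frac{19}{4} + \frac{420}{11}\right) + 68\right)^{2} = \left(\frac{1889}{44} + 68\right)^{2} = \left(\frac{4881}{44}\right)^{2} = \frac{23824161}{1936}$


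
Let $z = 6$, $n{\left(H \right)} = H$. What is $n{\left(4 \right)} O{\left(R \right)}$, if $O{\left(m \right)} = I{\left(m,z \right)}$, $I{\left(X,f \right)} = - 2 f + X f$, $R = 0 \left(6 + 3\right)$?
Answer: $-48$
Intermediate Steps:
$R = 0$ ($R = 0 \cdot 9 = 0$)
$O{\left(m \right)} = -12 + 6 m$ ($O{\left(m \right)} = 6 \left(-2 + m\right) = -12 + 6 m$)
$n{\left(4 \right)} O{\left(R \right)} = 4 \left(-12 + 6 \cdot 0\right) = 4 \left(-12 + 0\right) = 4 \left(-12\right) = -48$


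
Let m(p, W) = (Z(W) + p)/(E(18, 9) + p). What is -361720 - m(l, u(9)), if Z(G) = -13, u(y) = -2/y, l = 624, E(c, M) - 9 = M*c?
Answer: -287568011/795 ≈ -3.6172e+5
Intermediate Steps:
E(c, M) = 9 + M*c
m(p, W) = (-13 + p)/(171 + p) (m(p, W) = (-13 + p)/((9 + 9*18) + p) = (-13 + p)/((9 + 162) + p) = (-13 + p)/(171 + p))
-361720 - m(l, u(9)) = -361720 - (-13 + 624)/(171 + 624) = -361720 - 611/795 = -287568011/795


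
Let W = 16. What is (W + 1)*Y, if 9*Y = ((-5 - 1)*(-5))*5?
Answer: 850/3 ≈ 283.33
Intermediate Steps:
Y = 50/3 (Y = (((-5 - 1)*(-5))*5)/9 = (-6*(-5)*5)/9 = (30*5)/9 = (⅑)*150 = 50/3 ≈ 16.667)
(W + 1)*Y = (16 + 1)*(50/3) = 17*(50/3) = 850/3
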